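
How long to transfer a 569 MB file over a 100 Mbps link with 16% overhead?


Effective throughput = 100 * (1 - 16/100) = 84 Mbps
File size in Mb = 569 * 8 = 4552 Mb
Time = 4552 / 84
Time = 54.1905 seconds


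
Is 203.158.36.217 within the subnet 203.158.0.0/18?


Subnet network: 203.158.0.0
Test IP AND mask: 203.158.0.0
Yes, 203.158.36.217 is in 203.158.0.0/18


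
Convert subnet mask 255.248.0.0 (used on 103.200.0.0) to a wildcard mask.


Subnet mask: 255.248.0.0
Wildcard = 255.255.255.255 - subnet mask
255 - 255 = 0
255 - 248 = 7
255 - 0 = 255
255 - 0 = 255
Wildcard: 0.7.255.255


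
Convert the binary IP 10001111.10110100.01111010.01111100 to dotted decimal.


10001111 = 143
10110100 = 180
01111010 = 122
01111100 = 124
IP: 143.180.122.124


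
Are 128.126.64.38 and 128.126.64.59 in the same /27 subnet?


Mask: 255.255.255.224
128.126.64.38 AND mask = 128.126.64.32
128.126.64.59 AND mask = 128.126.64.32
Yes, same subnet (128.126.64.32)


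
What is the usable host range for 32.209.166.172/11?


Network: 32.192.0.0
Broadcast: 32.223.255.255
First usable = network + 1
Last usable = broadcast - 1
Range: 32.192.0.1 to 32.223.255.254


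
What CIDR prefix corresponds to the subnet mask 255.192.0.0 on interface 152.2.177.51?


Binary: 11111111.11000000.00000000.00000000
Count leading 1s
Prefix: /10


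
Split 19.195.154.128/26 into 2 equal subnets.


New prefix = 26 + 1 = 27
Each subnet has 32 addresses
  19.195.154.128/27
  19.195.154.160/27
Subnets: 19.195.154.128/27, 19.195.154.160/27


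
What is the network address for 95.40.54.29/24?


IP:   01011111.00101000.00110110.00011101
Mask: 11111111.11111111.11111111.00000000
AND operation:
Net:  01011111.00101000.00110110.00000000
Network: 95.40.54.0/24


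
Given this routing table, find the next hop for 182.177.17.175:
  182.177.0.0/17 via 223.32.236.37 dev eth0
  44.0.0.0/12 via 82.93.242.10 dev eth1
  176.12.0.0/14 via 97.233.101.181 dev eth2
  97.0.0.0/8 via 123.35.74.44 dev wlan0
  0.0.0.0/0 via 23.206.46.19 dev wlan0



Longest prefix match for 182.177.17.175:
  /17 182.177.0.0: MATCH
  /12 44.0.0.0: no
  /14 176.12.0.0: no
  /8 97.0.0.0: no
  /0 0.0.0.0: MATCH
Selected: next-hop 223.32.236.37 via eth0 (matched /17)


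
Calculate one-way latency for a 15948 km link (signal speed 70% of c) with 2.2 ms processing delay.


Speed = 0.7 * 3e5 km/s = 210000 km/s
Propagation delay = 15948 / 210000 = 0.0759 s = 75.9429 ms
Processing delay = 2.2 ms
Total one-way latency = 78.1429 ms


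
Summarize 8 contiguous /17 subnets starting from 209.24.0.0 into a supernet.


Original prefix: /17
Number of subnets: 8 = 2^3
New prefix = 17 - 3 = 14
Supernet: 209.24.0.0/14


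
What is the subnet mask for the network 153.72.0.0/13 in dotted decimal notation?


/13 means 13 network bits, 19 host bits
Binary: 11111111111110000000000000000000
Mask: 255.248.0.0


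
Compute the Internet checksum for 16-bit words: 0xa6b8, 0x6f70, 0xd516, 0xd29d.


Sum all words (with carry folding):
+ 0xa6b8 = 0xa6b8
+ 0x6f70 = 0x1629
+ 0xd516 = 0xeb3f
+ 0xd29d = 0xbddd
One's complement: ~0xbddd
Checksum = 0x4222


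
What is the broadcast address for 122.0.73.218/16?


Network: 122.0.0.0/16
Host bits = 16
Set all host bits to 1:
Broadcast: 122.0.255.255


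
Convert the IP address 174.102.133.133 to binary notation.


174 = 10101110
102 = 01100110
133 = 10000101
133 = 10000101
Binary: 10101110.01100110.10000101.10000101


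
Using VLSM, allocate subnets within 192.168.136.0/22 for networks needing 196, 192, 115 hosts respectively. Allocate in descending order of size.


196 hosts -> /24 (254 usable): 192.168.136.0/24
192 hosts -> /24 (254 usable): 192.168.137.0/24
115 hosts -> /25 (126 usable): 192.168.138.0/25
Allocation: 192.168.136.0/24 (196 hosts, 254 usable); 192.168.137.0/24 (192 hosts, 254 usable); 192.168.138.0/25 (115 hosts, 126 usable)


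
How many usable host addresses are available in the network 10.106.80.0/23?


Host bits = 32 - 23 = 9
Total addresses = 2^9 = 512
Usable = total - 2 (network and broadcast)
Usable hosts: 510


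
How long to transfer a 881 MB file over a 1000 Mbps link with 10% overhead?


Effective throughput = 1000 * (1 - 10/100) = 900 Mbps
File size in Mb = 881 * 8 = 7048 Mb
Time = 7048 / 900
Time = 7.8311 seconds


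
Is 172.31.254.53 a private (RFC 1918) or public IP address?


RFC 1918 private ranges:
  10.0.0.0/8 (10.0.0.0 - 10.255.255.255)
  172.16.0.0/12 (172.16.0.0 - 172.31.255.255)
  192.168.0.0/16 (192.168.0.0 - 192.168.255.255)
Private (in 172.16.0.0/12)


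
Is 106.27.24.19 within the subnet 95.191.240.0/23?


Subnet network: 95.191.240.0
Test IP AND mask: 106.27.24.0
No, 106.27.24.19 is not in 95.191.240.0/23


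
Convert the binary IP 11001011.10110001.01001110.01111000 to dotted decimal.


11001011 = 203
10110001 = 177
01001110 = 78
01111000 = 120
IP: 203.177.78.120


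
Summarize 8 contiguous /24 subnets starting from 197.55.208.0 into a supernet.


Original prefix: /24
Number of subnets: 8 = 2^3
New prefix = 24 - 3 = 21
Supernet: 197.55.208.0/21


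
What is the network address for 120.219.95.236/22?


IP:   01111000.11011011.01011111.11101100
Mask: 11111111.11111111.11111100.00000000
AND operation:
Net:  01111000.11011011.01011100.00000000
Network: 120.219.92.0/22


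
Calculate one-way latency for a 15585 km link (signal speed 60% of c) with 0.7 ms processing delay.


Speed = 0.6 * 3e5 km/s = 180000 km/s
Propagation delay = 15585 / 180000 = 0.0866 s = 86.5833 ms
Processing delay = 0.7 ms
Total one-way latency = 87.2833 ms


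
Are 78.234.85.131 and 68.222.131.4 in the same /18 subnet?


Mask: 255.255.192.0
78.234.85.131 AND mask = 78.234.64.0
68.222.131.4 AND mask = 68.222.128.0
No, different subnets (78.234.64.0 vs 68.222.128.0)


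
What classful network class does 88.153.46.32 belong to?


First octet: 88
Binary: 01011000
0xxxxxxx -> Class A (1-126)
Class A, default mask 255.0.0.0 (/8)


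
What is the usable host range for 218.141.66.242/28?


Network: 218.141.66.240
Broadcast: 218.141.66.255
First usable = network + 1
Last usable = broadcast - 1
Range: 218.141.66.241 to 218.141.66.254


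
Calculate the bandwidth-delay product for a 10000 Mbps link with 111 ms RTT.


BDP = bandwidth * RTT
= 10000 Mbps * 111 ms
= 10000 * 1e6 * 111 / 1000 bits
= 1110000000 bits
= 138750000 bytes
= 135498.0469 KB
BDP = 1110000000 bits (138750000 bytes)


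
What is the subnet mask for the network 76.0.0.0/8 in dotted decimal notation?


/8 means 8 network bits, 24 host bits
Binary: 11111111000000000000000000000000
Mask: 255.0.0.0


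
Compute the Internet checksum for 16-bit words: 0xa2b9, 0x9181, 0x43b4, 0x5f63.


Sum all words (with carry folding):
+ 0xa2b9 = 0xa2b9
+ 0x9181 = 0x343b
+ 0x43b4 = 0x77ef
+ 0x5f63 = 0xd752
One's complement: ~0xd752
Checksum = 0x28ad


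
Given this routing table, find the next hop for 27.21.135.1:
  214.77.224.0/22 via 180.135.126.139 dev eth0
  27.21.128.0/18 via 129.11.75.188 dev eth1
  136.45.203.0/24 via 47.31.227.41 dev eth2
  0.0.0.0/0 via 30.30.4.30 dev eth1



Longest prefix match for 27.21.135.1:
  /22 214.77.224.0: no
  /18 27.21.128.0: MATCH
  /24 136.45.203.0: no
  /0 0.0.0.0: MATCH
Selected: next-hop 129.11.75.188 via eth1 (matched /18)


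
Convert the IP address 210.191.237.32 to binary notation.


210 = 11010010
191 = 10111111
237 = 11101101
32 = 00100000
Binary: 11010010.10111111.11101101.00100000


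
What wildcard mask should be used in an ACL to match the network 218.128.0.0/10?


Subnet mask: 255.192.0.0
Wildcard = 255.255.255.255 - subnet mask
255 - 255 = 0
255 - 192 = 63
255 - 0 = 255
255 - 0 = 255
Wildcard: 0.63.255.255


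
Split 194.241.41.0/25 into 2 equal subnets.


New prefix = 25 + 1 = 26
Each subnet has 64 addresses
  194.241.41.0/26
  194.241.41.64/26
Subnets: 194.241.41.0/26, 194.241.41.64/26


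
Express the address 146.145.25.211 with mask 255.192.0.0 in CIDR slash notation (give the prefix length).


Binary: 11111111.11000000.00000000.00000000
Count leading 1s
Prefix: /10


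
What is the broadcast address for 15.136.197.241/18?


Network: 15.136.192.0/18
Host bits = 14
Set all host bits to 1:
Broadcast: 15.136.255.255


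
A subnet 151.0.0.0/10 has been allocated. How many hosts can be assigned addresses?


Host bits = 32 - 10 = 22
Total addresses = 2^22 = 4194304
Usable = total - 2 (network and broadcast)
Usable hosts: 4194302


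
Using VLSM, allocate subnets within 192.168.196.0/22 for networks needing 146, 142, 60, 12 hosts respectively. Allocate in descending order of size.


146 hosts -> /24 (254 usable): 192.168.196.0/24
142 hosts -> /24 (254 usable): 192.168.197.0/24
60 hosts -> /26 (62 usable): 192.168.198.0/26
12 hosts -> /28 (14 usable): 192.168.198.64/28
Allocation: 192.168.196.0/24 (146 hosts, 254 usable); 192.168.197.0/24 (142 hosts, 254 usable); 192.168.198.0/26 (60 hosts, 62 usable); 192.168.198.64/28 (12 hosts, 14 usable)


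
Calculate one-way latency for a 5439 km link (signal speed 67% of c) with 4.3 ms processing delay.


Speed = 0.67 * 3e5 km/s = 201000 km/s
Propagation delay = 5439 / 201000 = 0.0271 s = 27.0597 ms
Processing delay = 4.3 ms
Total one-way latency = 31.3597 ms


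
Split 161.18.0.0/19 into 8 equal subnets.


New prefix = 19 + 3 = 22
Each subnet has 1024 addresses
  161.18.0.0/22
  161.18.4.0/22
  161.18.8.0/22
  161.18.12.0/22
  161.18.16.0/22
  161.18.20.0/22
  161.18.24.0/22
  161.18.28.0/22
Subnets: 161.18.0.0/22, 161.18.4.0/22, 161.18.8.0/22, 161.18.12.0/22, 161.18.16.0/22, 161.18.20.0/22, 161.18.24.0/22, 161.18.28.0/22


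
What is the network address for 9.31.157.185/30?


IP:   00001001.00011111.10011101.10111001
Mask: 11111111.11111111.11111111.11111100
AND operation:
Net:  00001001.00011111.10011101.10111000
Network: 9.31.157.184/30


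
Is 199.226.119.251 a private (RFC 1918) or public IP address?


RFC 1918 private ranges:
  10.0.0.0/8 (10.0.0.0 - 10.255.255.255)
  172.16.0.0/12 (172.16.0.0 - 172.31.255.255)
  192.168.0.0/16 (192.168.0.0 - 192.168.255.255)
Public (not in any RFC 1918 range)


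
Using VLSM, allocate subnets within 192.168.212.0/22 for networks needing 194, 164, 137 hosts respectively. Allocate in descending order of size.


194 hosts -> /24 (254 usable): 192.168.212.0/24
164 hosts -> /24 (254 usable): 192.168.213.0/24
137 hosts -> /24 (254 usable): 192.168.214.0/24
Allocation: 192.168.212.0/24 (194 hosts, 254 usable); 192.168.213.0/24 (164 hosts, 254 usable); 192.168.214.0/24 (137 hosts, 254 usable)


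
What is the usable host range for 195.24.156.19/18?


Network: 195.24.128.0
Broadcast: 195.24.191.255
First usable = network + 1
Last usable = broadcast - 1
Range: 195.24.128.1 to 195.24.191.254


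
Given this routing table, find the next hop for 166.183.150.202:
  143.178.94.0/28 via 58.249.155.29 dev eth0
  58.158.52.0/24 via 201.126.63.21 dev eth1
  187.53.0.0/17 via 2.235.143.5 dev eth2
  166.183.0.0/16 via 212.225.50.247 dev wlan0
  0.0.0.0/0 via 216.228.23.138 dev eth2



Longest prefix match for 166.183.150.202:
  /28 143.178.94.0: no
  /24 58.158.52.0: no
  /17 187.53.0.0: no
  /16 166.183.0.0: MATCH
  /0 0.0.0.0: MATCH
Selected: next-hop 212.225.50.247 via wlan0 (matched /16)


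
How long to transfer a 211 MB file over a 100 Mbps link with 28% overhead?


Effective throughput = 100 * (1 - 28/100) = 72 Mbps
File size in Mb = 211 * 8 = 1688 Mb
Time = 1688 / 72
Time = 23.4444 seconds


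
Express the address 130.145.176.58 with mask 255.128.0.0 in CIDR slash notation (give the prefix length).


Binary: 11111111.10000000.00000000.00000000
Count leading 1s
Prefix: /9


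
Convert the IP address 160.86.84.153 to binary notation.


160 = 10100000
86 = 01010110
84 = 01010100
153 = 10011001
Binary: 10100000.01010110.01010100.10011001


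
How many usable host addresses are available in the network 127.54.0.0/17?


Host bits = 32 - 17 = 15
Total addresses = 2^15 = 32768
Usable = total - 2 (network and broadcast)
Usable hosts: 32766


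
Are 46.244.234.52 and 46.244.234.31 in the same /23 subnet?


Mask: 255.255.254.0
46.244.234.52 AND mask = 46.244.234.0
46.244.234.31 AND mask = 46.244.234.0
Yes, same subnet (46.244.234.0)


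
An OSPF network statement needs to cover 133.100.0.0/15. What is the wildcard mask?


Subnet mask: 255.254.0.0
Wildcard = 255.255.255.255 - subnet mask
255 - 255 = 0
255 - 254 = 1
255 - 0 = 255
255 - 0 = 255
Wildcard: 0.1.255.255


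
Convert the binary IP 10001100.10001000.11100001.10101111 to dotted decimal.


10001100 = 140
10001000 = 136
11100001 = 225
10101111 = 175
IP: 140.136.225.175


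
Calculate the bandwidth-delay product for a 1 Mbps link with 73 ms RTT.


BDP = bandwidth * RTT
= 1 Mbps * 73 ms
= 1 * 1e6 * 73 / 1000 bits
= 73000 bits
= 9125 bytes
= 8.9111 KB
BDP = 73000 bits (9125 bytes)


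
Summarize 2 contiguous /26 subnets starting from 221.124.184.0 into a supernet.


Original prefix: /26
Number of subnets: 2 = 2^1
New prefix = 26 - 1 = 25
Supernet: 221.124.184.0/25


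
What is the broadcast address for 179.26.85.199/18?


Network: 179.26.64.0/18
Host bits = 14
Set all host bits to 1:
Broadcast: 179.26.127.255


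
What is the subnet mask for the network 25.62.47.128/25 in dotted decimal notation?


/25 means 25 network bits, 7 host bits
Binary: 11111111111111111111111110000000
Mask: 255.255.255.128


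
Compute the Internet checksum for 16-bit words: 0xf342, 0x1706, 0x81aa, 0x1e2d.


Sum all words (with carry folding):
+ 0xf342 = 0xf342
+ 0x1706 = 0x0a49
+ 0x81aa = 0x8bf3
+ 0x1e2d = 0xaa20
One's complement: ~0xaa20
Checksum = 0x55df


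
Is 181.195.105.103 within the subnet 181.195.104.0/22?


Subnet network: 181.195.104.0
Test IP AND mask: 181.195.104.0
Yes, 181.195.105.103 is in 181.195.104.0/22


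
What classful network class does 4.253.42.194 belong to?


First octet: 4
Binary: 00000100
0xxxxxxx -> Class A (1-126)
Class A, default mask 255.0.0.0 (/8)


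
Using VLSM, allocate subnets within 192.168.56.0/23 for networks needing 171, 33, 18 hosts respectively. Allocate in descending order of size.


171 hosts -> /24 (254 usable): 192.168.56.0/24
33 hosts -> /26 (62 usable): 192.168.57.0/26
18 hosts -> /27 (30 usable): 192.168.57.64/27
Allocation: 192.168.56.0/24 (171 hosts, 254 usable); 192.168.57.0/26 (33 hosts, 62 usable); 192.168.57.64/27 (18 hosts, 30 usable)


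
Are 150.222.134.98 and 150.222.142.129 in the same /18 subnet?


Mask: 255.255.192.0
150.222.134.98 AND mask = 150.222.128.0
150.222.142.129 AND mask = 150.222.128.0
Yes, same subnet (150.222.128.0)


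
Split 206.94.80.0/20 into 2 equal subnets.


New prefix = 20 + 1 = 21
Each subnet has 2048 addresses
  206.94.80.0/21
  206.94.88.0/21
Subnets: 206.94.80.0/21, 206.94.88.0/21


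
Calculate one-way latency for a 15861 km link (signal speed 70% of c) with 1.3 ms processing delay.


Speed = 0.7 * 3e5 km/s = 210000 km/s
Propagation delay = 15861 / 210000 = 0.0755 s = 75.5286 ms
Processing delay = 1.3 ms
Total one-way latency = 76.8286 ms


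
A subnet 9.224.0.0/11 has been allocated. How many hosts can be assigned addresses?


Host bits = 32 - 11 = 21
Total addresses = 2^21 = 2097152
Usable = total - 2 (network and broadcast)
Usable hosts: 2097150


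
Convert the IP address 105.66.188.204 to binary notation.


105 = 01101001
66 = 01000010
188 = 10111100
204 = 11001100
Binary: 01101001.01000010.10111100.11001100


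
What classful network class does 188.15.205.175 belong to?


First octet: 188
Binary: 10111100
10xxxxxx -> Class B (128-191)
Class B, default mask 255.255.0.0 (/16)


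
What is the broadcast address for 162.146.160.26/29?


Network: 162.146.160.24/29
Host bits = 3
Set all host bits to 1:
Broadcast: 162.146.160.31


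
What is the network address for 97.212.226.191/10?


IP:   01100001.11010100.11100010.10111111
Mask: 11111111.11000000.00000000.00000000
AND operation:
Net:  01100001.11000000.00000000.00000000
Network: 97.192.0.0/10


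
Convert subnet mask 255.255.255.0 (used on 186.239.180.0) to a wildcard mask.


Subnet mask: 255.255.255.0
Wildcard = 255.255.255.255 - subnet mask
255 - 255 = 0
255 - 255 = 0
255 - 255 = 0
255 - 0 = 255
Wildcard: 0.0.0.255


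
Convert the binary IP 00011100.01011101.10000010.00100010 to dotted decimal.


00011100 = 28
01011101 = 93
10000010 = 130
00100010 = 34
IP: 28.93.130.34


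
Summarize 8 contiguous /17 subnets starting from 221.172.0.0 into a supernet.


Original prefix: /17
Number of subnets: 8 = 2^3
New prefix = 17 - 3 = 14
Supernet: 221.172.0.0/14


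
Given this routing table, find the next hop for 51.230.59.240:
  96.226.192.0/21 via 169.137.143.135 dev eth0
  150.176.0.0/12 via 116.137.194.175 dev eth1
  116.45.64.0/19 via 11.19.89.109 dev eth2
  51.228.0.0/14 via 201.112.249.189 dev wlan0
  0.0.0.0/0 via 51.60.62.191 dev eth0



Longest prefix match for 51.230.59.240:
  /21 96.226.192.0: no
  /12 150.176.0.0: no
  /19 116.45.64.0: no
  /14 51.228.0.0: MATCH
  /0 0.0.0.0: MATCH
Selected: next-hop 201.112.249.189 via wlan0 (matched /14)


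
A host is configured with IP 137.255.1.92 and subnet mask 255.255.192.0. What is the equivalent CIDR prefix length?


Binary: 11111111.11111111.11000000.00000000
Count leading 1s
Prefix: /18


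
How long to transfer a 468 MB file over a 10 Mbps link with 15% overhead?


Effective throughput = 10 * (1 - 15/100) = 8.5 Mbps
File size in Mb = 468 * 8 = 3744 Mb
Time = 3744 / 8.5
Time = 440.4706 seconds


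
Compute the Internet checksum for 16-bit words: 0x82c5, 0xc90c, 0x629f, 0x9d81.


Sum all words (with carry folding):
+ 0x82c5 = 0x82c5
+ 0xc90c = 0x4bd2
+ 0x629f = 0xae71
+ 0x9d81 = 0x4bf3
One's complement: ~0x4bf3
Checksum = 0xb40c


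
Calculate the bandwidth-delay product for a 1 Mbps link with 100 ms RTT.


BDP = bandwidth * RTT
= 1 Mbps * 100 ms
= 1 * 1e6 * 100 / 1000 bits
= 100000 bits
= 12500 bytes
= 12.207 KB
BDP = 100000 bits (12500 bytes)


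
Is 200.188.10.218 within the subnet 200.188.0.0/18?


Subnet network: 200.188.0.0
Test IP AND mask: 200.188.0.0
Yes, 200.188.10.218 is in 200.188.0.0/18


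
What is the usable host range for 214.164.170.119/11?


Network: 214.160.0.0
Broadcast: 214.191.255.255
First usable = network + 1
Last usable = broadcast - 1
Range: 214.160.0.1 to 214.191.255.254


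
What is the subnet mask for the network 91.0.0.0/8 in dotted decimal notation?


/8 means 8 network bits, 24 host bits
Binary: 11111111000000000000000000000000
Mask: 255.0.0.0


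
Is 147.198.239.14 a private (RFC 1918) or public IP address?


RFC 1918 private ranges:
  10.0.0.0/8 (10.0.0.0 - 10.255.255.255)
  172.16.0.0/12 (172.16.0.0 - 172.31.255.255)
  192.168.0.0/16 (192.168.0.0 - 192.168.255.255)
Public (not in any RFC 1918 range)


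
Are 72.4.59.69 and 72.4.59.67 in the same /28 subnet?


Mask: 255.255.255.240
72.4.59.69 AND mask = 72.4.59.64
72.4.59.67 AND mask = 72.4.59.64
Yes, same subnet (72.4.59.64)


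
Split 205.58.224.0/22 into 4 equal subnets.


New prefix = 22 + 2 = 24
Each subnet has 256 addresses
  205.58.224.0/24
  205.58.225.0/24
  205.58.226.0/24
  205.58.227.0/24
Subnets: 205.58.224.0/24, 205.58.225.0/24, 205.58.226.0/24, 205.58.227.0/24


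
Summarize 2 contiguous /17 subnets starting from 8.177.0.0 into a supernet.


Original prefix: /17
Number of subnets: 2 = 2^1
New prefix = 17 - 1 = 16
Supernet: 8.177.0.0/16


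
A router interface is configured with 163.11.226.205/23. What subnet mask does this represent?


/23 means 23 network bits, 9 host bits
Binary: 11111111111111111111111000000000
Mask: 255.255.254.0


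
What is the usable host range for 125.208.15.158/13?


Network: 125.208.0.0
Broadcast: 125.215.255.255
First usable = network + 1
Last usable = broadcast - 1
Range: 125.208.0.1 to 125.215.255.254


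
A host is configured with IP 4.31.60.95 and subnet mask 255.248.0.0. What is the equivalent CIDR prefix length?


Binary: 11111111.11111000.00000000.00000000
Count leading 1s
Prefix: /13


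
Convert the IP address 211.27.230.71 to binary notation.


211 = 11010011
27 = 00011011
230 = 11100110
71 = 01000111
Binary: 11010011.00011011.11100110.01000111


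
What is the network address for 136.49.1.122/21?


IP:   10001000.00110001.00000001.01111010
Mask: 11111111.11111111.11111000.00000000
AND operation:
Net:  10001000.00110001.00000000.00000000
Network: 136.49.0.0/21


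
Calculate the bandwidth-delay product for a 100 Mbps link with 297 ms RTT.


BDP = bandwidth * RTT
= 100 Mbps * 297 ms
= 100 * 1e6 * 297 / 1000 bits
= 29700000 bits
= 3712500 bytes
= 3625.4883 KB
BDP = 29700000 bits (3712500 bytes)


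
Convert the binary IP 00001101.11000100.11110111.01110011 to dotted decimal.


00001101 = 13
11000100 = 196
11110111 = 247
01110011 = 115
IP: 13.196.247.115


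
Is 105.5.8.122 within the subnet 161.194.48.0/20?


Subnet network: 161.194.48.0
Test IP AND mask: 105.5.0.0
No, 105.5.8.122 is not in 161.194.48.0/20


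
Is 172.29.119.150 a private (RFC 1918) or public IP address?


RFC 1918 private ranges:
  10.0.0.0/8 (10.0.0.0 - 10.255.255.255)
  172.16.0.0/12 (172.16.0.0 - 172.31.255.255)
  192.168.0.0/16 (192.168.0.0 - 192.168.255.255)
Private (in 172.16.0.0/12)


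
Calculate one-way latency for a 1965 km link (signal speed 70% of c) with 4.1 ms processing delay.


Speed = 0.7 * 3e5 km/s = 210000 km/s
Propagation delay = 1965 / 210000 = 0.0094 s = 9.3571 ms
Processing delay = 4.1 ms
Total one-way latency = 13.4571 ms


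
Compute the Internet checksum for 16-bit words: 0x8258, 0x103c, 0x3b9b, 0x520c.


Sum all words (with carry folding):
+ 0x8258 = 0x8258
+ 0x103c = 0x9294
+ 0x3b9b = 0xce2f
+ 0x520c = 0x203c
One's complement: ~0x203c
Checksum = 0xdfc3


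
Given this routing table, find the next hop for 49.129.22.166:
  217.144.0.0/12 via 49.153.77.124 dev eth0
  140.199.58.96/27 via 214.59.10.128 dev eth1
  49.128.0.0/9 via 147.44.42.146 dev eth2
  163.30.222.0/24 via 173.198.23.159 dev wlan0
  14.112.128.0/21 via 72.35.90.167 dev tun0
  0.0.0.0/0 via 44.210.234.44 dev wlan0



Longest prefix match for 49.129.22.166:
  /12 217.144.0.0: no
  /27 140.199.58.96: no
  /9 49.128.0.0: MATCH
  /24 163.30.222.0: no
  /21 14.112.128.0: no
  /0 0.0.0.0: MATCH
Selected: next-hop 147.44.42.146 via eth2 (matched /9)


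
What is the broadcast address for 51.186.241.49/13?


Network: 51.184.0.0/13
Host bits = 19
Set all host bits to 1:
Broadcast: 51.191.255.255


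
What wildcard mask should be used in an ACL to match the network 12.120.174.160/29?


Subnet mask: 255.255.255.248
Wildcard = 255.255.255.255 - subnet mask
255 - 255 = 0
255 - 255 = 0
255 - 255 = 0
255 - 248 = 7
Wildcard: 0.0.0.7


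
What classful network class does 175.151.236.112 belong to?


First octet: 175
Binary: 10101111
10xxxxxx -> Class B (128-191)
Class B, default mask 255.255.0.0 (/16)


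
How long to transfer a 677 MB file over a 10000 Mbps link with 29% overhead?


Effective throughput = 10000 * (1 - 29/100) = 7100 Mbps
File size in Mb = 677 * 8 = 5416 Mb
Time = 5416 / 7100
Time = 0.7628 seconds


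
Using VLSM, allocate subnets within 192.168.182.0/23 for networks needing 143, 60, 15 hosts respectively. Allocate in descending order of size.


143 hosts -> /24 (254 usable): 192.168.182.0/24
60 hosts -> /26 (62 usable): 192.168.183.0/26
15 hosts -> /27 (30 usable): 192.168.183.64/27
Allocation: 192.168.182.0/24 (143 hosts, 254 usable); 192.168.183.0/26 (60 hosts, 62 usable); 192.168.183.64/27 (15 hosts, 30 usable)


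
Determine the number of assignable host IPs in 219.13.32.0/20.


Host bits = 32 - 20 = 12
Total addresses = 2^12 = 4096
Usable = total - 2 (network and broadcast)
Usable hosts: 4094


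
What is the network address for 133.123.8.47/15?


IP:   10000101.01111011.00001000.00101111
Mask: 11111111.11111110.00000000.00000000
AND operation:
Net:  10000101.01111010.00000000.00000000
Network: 133.122.0.0/15


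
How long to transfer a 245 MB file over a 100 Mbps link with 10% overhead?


Effective throughput = 100 * (1 - 10/100) = 90 Mbps
File size in Mb = 245 * 8 = 1960 Mb
Time = 1960 / 90
Time = 21.7778 seconds


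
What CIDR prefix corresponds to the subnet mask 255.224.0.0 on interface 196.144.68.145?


Binary: 11111111.11100000.00000000.00000000
Count leading 1s
Prefix: /11


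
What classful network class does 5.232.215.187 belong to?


First octet: 5
Binary: 00000101
0xxxxxxx -> Class A (1-126)
Class A, default mask 255.0.0.0 (/8)


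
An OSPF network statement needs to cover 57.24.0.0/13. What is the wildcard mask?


Subnet mask: 255.248.0.0
Wildcard = 255.255.255.255 - subnet mask
255 - 255 = 0
255 - 248 = 7
255 - 0 = 255
255 - 0 = 255
Wildcard: 0.7.255.255


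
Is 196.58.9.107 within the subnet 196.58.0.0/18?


Subnet network: 196.58.0.0
Test IP AND mask: 196.58.0.0
Yes, 196.58.9.107 is in 196.58.0.0/18


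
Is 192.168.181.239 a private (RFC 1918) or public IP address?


RFC 1918 private ranges:
  10.0.0.0/8 (10.0.0.0 - 10.255.255.255)
  172.16.0.0/12 (172.16.0.0 - 172.31.255.255)
  192.168.0.0/16 (192.168.0.0 - 192.168.255.255)
Private (in 192.168.0.0/16)


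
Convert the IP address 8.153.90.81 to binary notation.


8 = 00001000
153 = 10011001
90 = 01011010
81 = 01010001
Binary: 00001000.10011001.01011010.01010001


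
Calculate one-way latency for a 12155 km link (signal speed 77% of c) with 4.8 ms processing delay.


Speed = 0.77 * 3e5 km/s = 231000 km/s
Propagation delay = 12155 / 231000 = 0.0526 s = 52.619 ms
Processing delay = 4.8 ms
Total one-way latency = 57.419 ms


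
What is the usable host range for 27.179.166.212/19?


Network: 27.179.160.0
Broadcast: 27.179.191.255
First usable = network + 1
Last usable = broadcast - 1
Range: 27.179.160.1 to 27.179.191.254


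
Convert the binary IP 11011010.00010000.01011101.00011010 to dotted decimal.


11011010 = 218
00010000 = 16
01011101 = 93
00011010 = 26
IP: 218.16.93.26


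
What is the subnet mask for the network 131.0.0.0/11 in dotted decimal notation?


/11 means 11 network bits, 21 host bits
Binary: 11111111111000000000000000000000
Mask: 255.224.0.0


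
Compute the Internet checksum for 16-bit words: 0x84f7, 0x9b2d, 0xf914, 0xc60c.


Sum all words (with carry folding):
+ 0x84f7 = 0x84f7
+ 0x9b2d = 0x2025
+ 0xf914 = 0x193a
+ 0xc60c = 0xdf46
One's complement: ~0xdf46
Checksum = 0x20b9


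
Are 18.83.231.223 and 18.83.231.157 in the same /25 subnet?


Mask: 255.255.255.128
18.83.231.223 AND mask = 18.83.231.128
18.83.231.157 AND mask = 18.83.231.128
Yes, same subnet (18.83.231.128)


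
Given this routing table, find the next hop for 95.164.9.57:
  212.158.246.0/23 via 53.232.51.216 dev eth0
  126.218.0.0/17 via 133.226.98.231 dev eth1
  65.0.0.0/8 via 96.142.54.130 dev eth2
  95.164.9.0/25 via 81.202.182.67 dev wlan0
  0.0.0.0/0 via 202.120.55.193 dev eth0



Longest prefix match for 95.164.9.57:
  /23 212.158.246.0: no
  /17 126.218.0.0: no
  /8 65.0.0.0: no
  /25 95.164.9.0: MATCH
  /0 0.0.0.0: MATCH
Selected: next-hop 81.202.182.67 via wlan0 (matched /25)


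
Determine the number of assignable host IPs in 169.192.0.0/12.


Host bits = 32 - 12 = 20
Total addresses = 2^20 = 1048576
Usable = total - 2 (network and broadcast)
Usable hosts: 1048574


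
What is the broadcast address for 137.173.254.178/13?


Network: 137.168.0.0/13
Host bits = 19
Set all host bits to 1:
Broadcast: 137.175.255.255


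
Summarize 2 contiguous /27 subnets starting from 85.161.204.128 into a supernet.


Original prefix: /27
Number of subnets: 2 = 2^1
New prefix = 27 - 1 = 26
Supernet: 85.161.204.128/26


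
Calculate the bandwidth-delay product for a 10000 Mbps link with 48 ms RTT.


BDP = bandwidth * RTT
= 10000 Mbps * 48 ms
= 10000 * 1e6 * 48 / 1000 bits
= 480000000 bits
= 60000000 bytes
= 58593.75 KB
BDP = 480000000 bits (60000000 bytes)


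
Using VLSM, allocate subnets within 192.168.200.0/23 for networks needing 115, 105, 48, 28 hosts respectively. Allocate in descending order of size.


115 hosts -> /25 (126 usable): 192.168.200.0/25
105 hosts -> /25 (126 usable): 192.168.200.128/25
48 hosts -> /26 (62 usable): 192.168.201.0/26
28 hosts -> /27 (30 usable): 192.168.201.64/27
Allocation: 192.168.200.0/25 (115 hosts, 126 usable); 192.168.200.128/25 (105 hosts, 126 usable); 192.168.201.0/26 (48 hosts, 62 usable); 192.168.201.64/27 (28 hosts, 30 usable)


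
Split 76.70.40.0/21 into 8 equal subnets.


New prefix = 21 + 3 = 24
Each subnet has 256 addresses
  76.70.40.0/24
  76.70.41.0/24
  76.70.42.0/24
  76.70.43.0/24
  76.70.44.0/24
  76.70.45.0/24
  76.70.46.0/24
  76.70.47.0/24
Subnets: 76.70.40.0/24, 76.70.41.0/24, 76.70.42.0/24, 76.70.43.0/24, 76.70.44.0/24, 76.70.45.0/24, 76.70.46.0/24, 76.70.47.0/24


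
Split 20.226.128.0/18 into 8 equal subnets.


New prefix = 18 + 3 = 21
Each subnet has 2048 addresses
  20.226.128.0/21
  20.226.136.0/21
  20.226.144.0/21
  20.226.152.0/21
  20.226.160.0/21
  20.226.168.0/21
  20.226.176.0/21
  20.226.184.0/21
Subnets: 20.226.128.0/21, 20.226.136.0/21, 20.226.144.0/21, 20.226.152.0/21, 20.226.160.0/21, 20.226.168.0/21, 20.226.176.0/21, 20.226.184.0/21


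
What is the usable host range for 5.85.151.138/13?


Network: 5.80.0.0
Broadcast: 5.87.255.255
First usable = network + 1
Last usable = broadcast - 1
Range: 5.80.0.1 to 5.87.255.254


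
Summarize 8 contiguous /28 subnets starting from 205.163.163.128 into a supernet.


Original prefix: /28
Number of subnets: 8 = 2^3
New prefix = 28 - 3 = 25
Supernet: 205.163.163.128/25


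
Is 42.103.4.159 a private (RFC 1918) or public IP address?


RFC 1918 private ranges:
  10.0.0.0/8 (10.0.0.0 - 10.255.255.255)
  172.16.0.0/12 (172.16.0.0 - 172.31.255.255)
  192.168.0.0/16 (192.168.0.0 - 192.168.255.255)
Public (not in any RFC 1918 range)


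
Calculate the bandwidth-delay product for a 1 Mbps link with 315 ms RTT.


BDP = bandwidth * RTT
= 1 Mbps * 315 ms
= 1 * 1e6 * 315 / 1000 bits
= 315000 bits
= 39375 bytes
= 38.4521 KB
BDP = 315000 bits (39375 bytes)


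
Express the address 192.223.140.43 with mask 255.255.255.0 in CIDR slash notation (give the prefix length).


Binary: 11111111.11111111.11111111.00000000
Count leading 1s
Prefix: /24


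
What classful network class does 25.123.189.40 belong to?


First octet: 25
Binary: 00011001
0xxxxxxx -> Class A (1-126)
Class A, default mask 255.0.0.0 (/8)


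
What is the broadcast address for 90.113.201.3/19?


Network: 90.113.192.0/19
Host bits = 13
Set all host bits to 1:
Broadcast: 90.113.223.255


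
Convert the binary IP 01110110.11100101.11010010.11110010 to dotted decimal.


01110110 = 118
11100101 = 229
11010010 = 210
11110010 = 242
IP: 118.229.210.242


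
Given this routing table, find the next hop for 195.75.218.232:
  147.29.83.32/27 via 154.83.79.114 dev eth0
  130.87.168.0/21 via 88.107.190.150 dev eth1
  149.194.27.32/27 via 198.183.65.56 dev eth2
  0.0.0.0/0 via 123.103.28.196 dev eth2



Longest prefix match for 195.75.218.232:
  /27 147.29.83.32: no
  /21 130.87.168.0: no
  /27 149.194.27.32: no
  /0 0.0.0.0: MATCH
Selected: next-hop 123.103.28.196 via eth2 (matched /0)


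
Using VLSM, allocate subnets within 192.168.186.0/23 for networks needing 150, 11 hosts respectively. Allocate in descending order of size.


150 hosts -> /24 (254 usable): 192.168.186.0/24
11 hosts -> /28 (14 usable): 192.168.187.0/28
Allocation: 192.168.186.0/24 (150 hosts, 254 usable); 192.168.187.0/28 (11 hosts, 14 usable)


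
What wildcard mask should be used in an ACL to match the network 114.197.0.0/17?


Subnet mask: 255.255.128.0
Wildcard = 255.255.255.255 - subnet mask
255 - 255 = 0
255 - 255 = 0
255 - 128 = 127
255 - 0 = 255
Wildcard: 0.0.127.255


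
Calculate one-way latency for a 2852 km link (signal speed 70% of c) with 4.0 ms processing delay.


Speed = 0.7 * 3e5 km/s = 210000 km/s
Propagation delay = 2852 / 210000 = 0.0136 s = 13.581 ms
Processing delay = 4.0 ms
Total one-way latency = 17.581 ms


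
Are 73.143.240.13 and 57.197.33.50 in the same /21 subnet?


Mask: 255.255.248.0
73.143.240.13 AND mask = 73.143.240.0
57.197.33.50 AND mask = 57.197.32.0
No, different subnets (73.143.240.0 vs 57.197.32.0)


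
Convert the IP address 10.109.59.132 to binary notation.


10 = 00001010
109 = 01101101
59 = 00111011
132 = 10000100
Binary: 00001010.01101101.00111011.10000100


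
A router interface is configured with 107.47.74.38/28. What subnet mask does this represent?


/28 means 28 network bits, 4 host bits
Binary: 11111111111111111111111111110000
Mask: 255.255.255.240


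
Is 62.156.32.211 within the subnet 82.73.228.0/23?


Subnet network: 82.73.228.0
Test IP AND mask: 62.156.32.0
No, 62.156.32.211 is not in 82.73.228.0/23


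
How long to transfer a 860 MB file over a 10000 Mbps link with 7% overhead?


Effective throughput = 10000 * (1 - 7/100) = 9300 Mbps
File size in Mb = 860 * 8 = 6880 Mb
Time = 6880 / 9300
Time = 0.7398 seconds


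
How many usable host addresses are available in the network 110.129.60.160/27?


Host bits = 32 - 27 = 5
Total addresses = 2^5 = 32
Usable = total - 2 (network and broadcast)
Usable hosts: 30


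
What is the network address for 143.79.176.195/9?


IP:   10001111.01001111.10110000.11000011
Mask: 11111111.10000000.00000000.00000000
AND operation:
Net:  10001111.00000000.00000000.00000000
Network: 143.0.0.0/9


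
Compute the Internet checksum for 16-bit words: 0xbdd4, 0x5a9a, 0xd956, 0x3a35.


Sum all words (with carry folding):
+ 0xbdd4 = 0xbdd4
+ 0x5a9a = 0x186f
+ 0xd956 = 0xf1c5
+ 0x3a35 = 0x2bfb
One's complement: ~0x2bfb
Checksum = 0xd404


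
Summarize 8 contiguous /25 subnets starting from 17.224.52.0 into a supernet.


Original prefix: /25
Number of subnets: 8 = 2^3
New prefix = 25 - 3 = 22
Supernet: 17.224.52.0/22


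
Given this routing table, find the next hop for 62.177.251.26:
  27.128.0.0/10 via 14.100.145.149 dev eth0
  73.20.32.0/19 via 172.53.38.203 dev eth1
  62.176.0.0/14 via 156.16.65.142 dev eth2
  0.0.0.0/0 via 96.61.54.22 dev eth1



Longest prefix match for 62.177.251.26:
  /10 27.128.0.0: no
  /19 73.20.32.0: no
  /14 62.176.0.0: MATCH
  /0 0.0.0.0: MATCH
Selected: next-hop 156.16.65.142 via eth2 (matched /14)


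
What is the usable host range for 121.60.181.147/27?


Network: 121.60.181.128
Broadcast: 121.60.181.159
First usable = network + 1
Last usable = broadcast - 1
Range: 121.60.181.129 to 121.60.181.158


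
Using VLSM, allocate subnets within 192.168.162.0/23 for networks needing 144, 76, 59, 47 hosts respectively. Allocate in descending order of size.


144 hosts -> /24 (254 usable): 192.168.162.0/24
76 hosts -> /25 (126 usable): 192.168.163.0/25
59 hosts -> /26 (62 usable): 192.168.163.128/26
47 hosts -> /26 (62 usable): 192.168.163.192/26
Allocation: 192.168.162.0/24 (144 hosts, 254 usable); 192.168.163.0/25 (76 hosts, 126 usable); 192.168.163.128/26 (59 hosts, 62 usable); 192.168.163.192/26 (47 hosts, 62 usable)


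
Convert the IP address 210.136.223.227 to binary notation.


210 = 11010010
136 = 10001000
223 = 11011111
227 = 11100011
Binary: 11010010.10001000.11011111.11100011


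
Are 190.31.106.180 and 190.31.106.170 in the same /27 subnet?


Mask: 255.255.255.224
190.31.106.180 AND mask = 190.31.106.160
190.31.106.170 AND mask = 190.31.106.160
Yes, same subnet (190.31.106.160)


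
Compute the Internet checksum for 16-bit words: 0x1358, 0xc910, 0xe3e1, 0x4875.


Sum all words (with carry folding):
+ 0x1358 = 0x1358
+ 0xc910 = 0xdc68
+ 0xe3e1 = 0xc04a
+ 0x4875 = 0x08c0
One's complement: ~0x08c0
Checksum = 0xf73f


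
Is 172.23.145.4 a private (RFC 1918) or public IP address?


RFC 1918 private ranges:
  10.0.0.0/8 (10.0.0.0 - 10.255.255.255)
  172.16.0.0/12 (172.16.0.0 - 172.31.255.255)
  192.168.0.0/16 (192.168.0.0 - 192.168.255.255)
Private (in 172.16.0.0/12)


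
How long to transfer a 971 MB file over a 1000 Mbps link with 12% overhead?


Effective throughput = 1000 * (1 - 12/100) = 880 Mbps
File size in Mb = 971 * 8 = 7768 Mb
Time = 7768 / 880
Time = 8.8273 seconds


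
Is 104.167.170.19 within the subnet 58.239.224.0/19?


Subnet network: 58.239.224.0
Test IP AND mask: 104.167.160.0
No, 104.167.170.19 is not in 58.239.224.0/19


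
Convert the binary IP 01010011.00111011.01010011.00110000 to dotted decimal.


01010011 = 83
00111011 = 59
01010011 = 83
00110000 = 48
IP: 83.59.83.48


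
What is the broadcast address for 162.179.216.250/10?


Network: 162.128.0.0/10
Host bits = 22
Set all host bits to 1:
Broadcast: 162.191.255.255


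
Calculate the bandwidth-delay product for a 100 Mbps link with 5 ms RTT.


BDP = bandwidth * RTT
= 100 Mbps * 5 ms
= 100 * 1e6 * 5 / 1000 bits
= 500000 bits
= 62500 bytes
= 61.0352 KB
BDP = 500000 bits (62500 bytes)


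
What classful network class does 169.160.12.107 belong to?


First octet: 169
Binary: 10101001
10xxxxxx -> Class B (128-191)
Class B, default mask 255.255.0.0 (/16)


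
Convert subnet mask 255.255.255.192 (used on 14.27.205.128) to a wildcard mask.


Subnet mask: 255.255.255.192
Wildcard = 255.255.255.255 - subnet mask
255 - 255 = 0
255 - 255 = 0
255 - 255 = 0
255 - 192 = 63
Wildcard: 0.0.0.63


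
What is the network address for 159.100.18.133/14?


IP:   10011111.01100100.00010010.10000101
Mask: 11111111.11111100.00000000.00000000
AND operation:
Net:  10011111.01100100.00000000.00000000
Network: 159.100.0.0/14


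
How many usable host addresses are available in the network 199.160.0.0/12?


Host bits = 32 - 12 = 20
Total addresses = 2^20 = 1048576
Usable = total - 2 (network and broadcast)
Usable hosts: 1048574


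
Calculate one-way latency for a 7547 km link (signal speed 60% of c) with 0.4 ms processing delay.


Speed = 0.6 * 3e5 km/s = 180000 km/s
Propagation delay = 7547 / 180000 = 0.0419 s = 41.9278 ms
Processing delay = 0.4 ms
Total one-way latency = 42.3278 ms


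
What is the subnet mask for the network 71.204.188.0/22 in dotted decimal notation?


/22 means 22 network bits, 10 host bits
Binary: 11111111111111111111110000000000
Mask: 255.255.252.0


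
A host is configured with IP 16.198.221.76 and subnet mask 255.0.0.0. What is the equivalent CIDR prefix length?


Binary: 11111111.00000000.00000000.00000000
Count leading 1s
Prefix: /8


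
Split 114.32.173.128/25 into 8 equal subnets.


New prefix = 25 + 3 = 28
Each subnet has 16 addresses
  114.32.173.128/28
  114.32.173.144/28
  114.32.173.160/28
  114.32.173.176/28
  114.32.173.192/28
  114.32.173.208/28
  114.32.173.224/28
  114.32.173.240/28
Subnets: 114.32.173.128/28, 114.32.173.144/28, 114.32.173.160/28, 114.32.173.176/28, 114.32.173.192/28, 114.32.173.208/28, 114.32.173.224/28, 114.32.173.240/28


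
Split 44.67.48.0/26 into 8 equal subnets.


New prefix = 26 + 3 = 29
Each subnet has 8 addresses
  44.67.48.0/29
  44.67.48.8/29
  44.67.48.16/29
  44.67.48.24/29
  44.67.48.32/29
  44.67.48.40/29
  44.67.48.48/29
  44.67.48.56/29
Subnets: 44.67.48.0/29, 44.67.48.8/29, 44.67.48.16/29, 44.67.48.24/29, 44.67.48.32/29, 44.67.48.40/29, 44.67.48.48/29, 44.67.48.56/29


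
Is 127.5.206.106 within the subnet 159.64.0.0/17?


Subnet network: 159.64.0.0
Test IP AND mask: 127.5.128.0
No, 127.5.206.106 is not in 159.64.0.0/17


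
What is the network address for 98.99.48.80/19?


IP:   01100010.01100011.00110000.01010000
Mask: 11111111.11111111.11100000.00000000
AND operation:
Net:  01100010.01100011.00100000.00000000
Network: 98.99.32.0/19
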